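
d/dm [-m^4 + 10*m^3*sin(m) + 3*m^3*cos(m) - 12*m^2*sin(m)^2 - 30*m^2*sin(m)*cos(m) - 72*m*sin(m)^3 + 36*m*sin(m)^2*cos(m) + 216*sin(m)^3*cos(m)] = -3*m^3*sin(m) + 10*m^3*cos(m) - 4*m^3 + 60*m^2*sin(m)^2 - 24*m^2*sin(m)*cos(m) + 30*m^2*sin(m) + 9*m^2*cos(m) - 30*m^2 - 108*m*sin(m)^3 - 216*m*sin(m)^2*cos(m) - 24*m*sin(m)^2 - 60*m*sin(m)*cos(m) + 72*m*sin(m) - 864*sin(m)^4 - 72*sin(m)^3 + 36*sin(m)^2*cos(m) + 648*sin(m)^2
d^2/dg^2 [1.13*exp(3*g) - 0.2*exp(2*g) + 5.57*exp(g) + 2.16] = (10.17*exp(2*g) - 0.8*exp(g) + 5.57)*exp(g)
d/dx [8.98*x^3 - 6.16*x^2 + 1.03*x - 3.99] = 26.94*x^2 - 12.32*x + 1.03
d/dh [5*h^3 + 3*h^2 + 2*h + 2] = 15*h^2 + 6*h + 2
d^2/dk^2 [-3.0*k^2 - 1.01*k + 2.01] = -6.00000000000000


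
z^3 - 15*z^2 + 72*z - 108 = (z - 6)^2*(z - 3)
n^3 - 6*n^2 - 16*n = n*(n - 8)*(n + 2)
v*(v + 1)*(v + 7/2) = v^3 + 9*v^2/2 + 7*v/2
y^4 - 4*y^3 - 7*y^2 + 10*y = y*(y - 5)*(y - 1)*(y + 2)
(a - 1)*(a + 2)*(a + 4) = a^3 + 5*a^2 + 2*a - 8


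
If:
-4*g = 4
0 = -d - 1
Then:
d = -1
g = -1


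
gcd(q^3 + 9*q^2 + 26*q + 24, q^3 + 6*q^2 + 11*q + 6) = q^2 + 5*q + 6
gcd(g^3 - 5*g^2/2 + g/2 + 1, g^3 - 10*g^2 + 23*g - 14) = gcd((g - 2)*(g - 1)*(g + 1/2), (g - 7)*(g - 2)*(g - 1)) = g^2 - 3*g + 2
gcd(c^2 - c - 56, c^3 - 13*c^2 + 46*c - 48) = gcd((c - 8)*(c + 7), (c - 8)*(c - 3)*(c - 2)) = c - 8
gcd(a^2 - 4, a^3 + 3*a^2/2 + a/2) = 1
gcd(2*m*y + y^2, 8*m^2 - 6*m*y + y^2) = 1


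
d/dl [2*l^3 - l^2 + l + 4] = 6*l^2 - 2*l + 1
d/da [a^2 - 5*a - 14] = 2*a - 5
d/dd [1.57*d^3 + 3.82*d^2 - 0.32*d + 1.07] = 4.71*d^2 + 7.64*d - 0.32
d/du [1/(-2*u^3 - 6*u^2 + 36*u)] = 3*(u^2 + 2*u - 6)/(2*u^2*(u^2 + 3*u - 18)^2)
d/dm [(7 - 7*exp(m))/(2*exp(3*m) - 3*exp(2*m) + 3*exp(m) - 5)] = (28*exp(3*m) - 63*exp(2*m) + 42*exp(m) + 14)*exp(m)/(4*exp(6*m) - 12*exp(5*m) + 21*exp(4*m) - 38*exp(3*m) + 39*exp(2*m) - 30*exp(m) + 25)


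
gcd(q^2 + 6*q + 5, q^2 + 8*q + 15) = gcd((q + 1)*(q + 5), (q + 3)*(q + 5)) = q + 5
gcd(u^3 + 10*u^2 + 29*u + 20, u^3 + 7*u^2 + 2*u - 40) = u^2 + 9*u + 20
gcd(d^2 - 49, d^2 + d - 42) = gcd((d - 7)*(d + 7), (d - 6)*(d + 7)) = d + 7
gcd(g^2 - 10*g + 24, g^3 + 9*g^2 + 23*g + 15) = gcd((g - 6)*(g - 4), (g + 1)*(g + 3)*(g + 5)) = 1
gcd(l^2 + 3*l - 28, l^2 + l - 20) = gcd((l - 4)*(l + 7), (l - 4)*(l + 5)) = l - 4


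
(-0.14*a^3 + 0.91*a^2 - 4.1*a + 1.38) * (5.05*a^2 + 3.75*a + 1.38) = -0.707*a^5 + 4.0705*a^4 - 17.4857*a^3 - 7.1502*a^2 - 0.483*a + 1.9044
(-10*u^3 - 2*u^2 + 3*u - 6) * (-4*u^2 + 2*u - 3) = 40*u^5 - 12*u^4 + 14*u^3 + 36*u^2 - 21*u + 18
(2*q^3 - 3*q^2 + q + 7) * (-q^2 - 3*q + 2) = -2*q^5 - 3*q^4 + 12*q^3 - 16*q^2 - 19*q + 14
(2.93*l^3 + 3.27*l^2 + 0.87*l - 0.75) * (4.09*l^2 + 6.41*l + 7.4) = 11.9837*l^5 + 32.1556*l^4 + 46.201*l^3 + 26.7072*l^2 + 1.6305*l - 5.55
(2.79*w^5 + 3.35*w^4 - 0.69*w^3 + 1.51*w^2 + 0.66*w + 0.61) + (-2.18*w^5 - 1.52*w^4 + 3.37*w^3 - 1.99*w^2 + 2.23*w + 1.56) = 0.61*w^5 + 1.83*w^4 + 2.68*w^3 - 0.48*w^2 + 2.89*w + 2.17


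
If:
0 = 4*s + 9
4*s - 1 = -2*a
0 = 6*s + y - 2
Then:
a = 5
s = -9/4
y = 31/2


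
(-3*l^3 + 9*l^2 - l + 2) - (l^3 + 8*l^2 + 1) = -4*l^3 + l^2 - l + 1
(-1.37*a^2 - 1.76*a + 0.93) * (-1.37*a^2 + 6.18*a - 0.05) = 1.8769*a^4 - 6.0554*a^3 - 12.0824*a^2 + 5.8354*a - 0.0465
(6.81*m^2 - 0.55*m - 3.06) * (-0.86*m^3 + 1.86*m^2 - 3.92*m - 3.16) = -5.8566*m^5 + 13.1396*m^4 - 25.0866*m^3 - 25.0552*m^2 + 13.7332*m + 9.6696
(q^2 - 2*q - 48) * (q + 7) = q^3 + 5*q^2 - 62*q - 336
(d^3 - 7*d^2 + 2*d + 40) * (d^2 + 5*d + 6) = d^5 - 2*d^4 - 27*d^3 + 8*d^2 + 212*d + 240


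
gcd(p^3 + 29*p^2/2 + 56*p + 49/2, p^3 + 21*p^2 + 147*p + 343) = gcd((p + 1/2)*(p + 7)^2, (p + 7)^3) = p^2 + 14*p + 49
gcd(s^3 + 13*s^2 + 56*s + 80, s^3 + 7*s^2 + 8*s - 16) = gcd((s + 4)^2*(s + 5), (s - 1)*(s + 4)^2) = s^2 + 8*s + 16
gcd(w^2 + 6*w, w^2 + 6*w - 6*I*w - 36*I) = w + 6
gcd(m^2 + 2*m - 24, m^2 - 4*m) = m - 4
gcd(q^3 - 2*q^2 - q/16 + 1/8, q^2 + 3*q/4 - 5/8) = 1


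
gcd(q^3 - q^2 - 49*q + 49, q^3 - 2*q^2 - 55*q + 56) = q^2 + 6*q - 7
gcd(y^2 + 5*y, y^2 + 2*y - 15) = y + 5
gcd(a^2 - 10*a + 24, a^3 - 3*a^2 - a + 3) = 1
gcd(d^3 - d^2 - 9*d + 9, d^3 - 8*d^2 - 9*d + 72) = d^2 - 9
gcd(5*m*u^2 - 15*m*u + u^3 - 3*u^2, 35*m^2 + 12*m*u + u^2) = 5*m + u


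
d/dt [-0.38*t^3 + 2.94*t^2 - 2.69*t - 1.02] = -1.14*t^2 + 5.88*t - 2.69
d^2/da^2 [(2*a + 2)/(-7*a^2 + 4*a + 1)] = 4*(4*(a + 1)*(7*a - 2)^2 + 3*(7*a + 1)*(-7*a^2 + 4*a + 1))/(-7*a^2 + 4*a + 1)^3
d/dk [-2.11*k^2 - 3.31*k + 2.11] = -4.22*k - 3.31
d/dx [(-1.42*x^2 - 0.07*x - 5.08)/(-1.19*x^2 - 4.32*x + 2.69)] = (6.0511*x^2 - 19.73*x - 22.1339)/(1.4161*x^4 + 10.2816*x^3 + 12.2602*x^2 - 23.2416*x + 7.2361)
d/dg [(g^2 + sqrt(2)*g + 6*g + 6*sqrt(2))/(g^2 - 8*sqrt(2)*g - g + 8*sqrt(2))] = (-9*sqrt(2)*g^2 - 7*g^2 + 4*sqrt(2)*g + 54*sqrt(2) + 112)/(g^4 - 16*sqrt(2)*g^3 - 2*g^3 + 32*sqrt(2)*g^2 + 129*g^2 - 256*g - 16*sqrt(2)*g + 128)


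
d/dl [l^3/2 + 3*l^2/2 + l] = 3*l^2/2 + 3*l + 1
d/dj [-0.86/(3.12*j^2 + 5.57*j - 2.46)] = (5.3664*j + 4.7902)/(3.12*j^2 + 5.57*j - 2.46)^2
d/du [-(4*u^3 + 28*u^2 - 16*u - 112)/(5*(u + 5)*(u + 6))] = 4*(-u^4 - 22*u^3 - 171*u^2 - 476*u - 188)/(5*(u^4 + 22*u^3 + 181*u^2 + 660*u + 900))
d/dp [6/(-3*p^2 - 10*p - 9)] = 12*(3*p + 5)/(3*p^2 + 10*p + 9)^2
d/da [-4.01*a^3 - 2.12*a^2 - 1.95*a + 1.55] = -12.03*a^2 - 4.24*a - 1.95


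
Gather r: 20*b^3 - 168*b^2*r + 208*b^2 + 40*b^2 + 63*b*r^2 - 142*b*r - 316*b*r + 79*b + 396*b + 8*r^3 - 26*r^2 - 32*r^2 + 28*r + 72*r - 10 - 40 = 20*b^3 + 248*b^2 + 475*b + 8*r^3 + r^2*(63*b - 58) + r*(-168*b^2 - 458*b + 100) - 50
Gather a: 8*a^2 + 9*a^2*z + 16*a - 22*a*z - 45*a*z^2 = a^2*(9*z + 8) + a*(-45*z^2 - 22*z + 16)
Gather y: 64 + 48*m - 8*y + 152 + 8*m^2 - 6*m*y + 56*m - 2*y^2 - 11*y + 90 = 8*m^2 + 104*m - 2*y^2 + y*(-6*m - 19) + 306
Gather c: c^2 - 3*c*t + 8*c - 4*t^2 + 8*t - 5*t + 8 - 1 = c^2 + c*(8 - 3*t) - 4*t^2 + 3*t + 7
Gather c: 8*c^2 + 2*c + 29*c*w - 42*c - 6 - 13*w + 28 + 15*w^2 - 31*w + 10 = 8*c^2 + c*(29*w - 40) + 15*w^2 - 44*w + 32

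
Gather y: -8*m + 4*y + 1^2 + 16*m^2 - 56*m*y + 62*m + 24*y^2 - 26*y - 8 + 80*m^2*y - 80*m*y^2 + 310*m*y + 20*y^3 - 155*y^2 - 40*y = 16*m^2 + 54*m + 20*y^3 + y^2*(-80*m - 131) + y*(80*m^2 + 254*m - 62) - 7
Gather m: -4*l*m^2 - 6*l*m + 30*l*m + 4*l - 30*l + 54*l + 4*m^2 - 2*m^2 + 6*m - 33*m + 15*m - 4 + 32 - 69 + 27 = 28*l + m^2*(2 - 4*l) + m*(24*l - 12) - 14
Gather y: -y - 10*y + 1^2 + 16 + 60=77 - 11*y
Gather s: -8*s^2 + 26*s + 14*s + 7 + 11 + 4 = -8*s^2 + 40*s + 22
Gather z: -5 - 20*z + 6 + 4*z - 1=-16*z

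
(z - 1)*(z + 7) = z^2 + 6*z - 7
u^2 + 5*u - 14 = (u - 2)*(u + 7)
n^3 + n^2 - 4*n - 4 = (n - 2)*(n + 1)*(n + 2)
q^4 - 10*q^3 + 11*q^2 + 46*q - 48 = (q - 8)*(q - 3)*(q - 1)*(q + 2)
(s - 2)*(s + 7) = s^2 + 5*s - 14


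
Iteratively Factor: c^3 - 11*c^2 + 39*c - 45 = (c - 3)*(c^2 - 8*c + 15) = (c - 3)^2*(c - 5)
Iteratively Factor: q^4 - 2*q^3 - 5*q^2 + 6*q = (q - 3)*(q^3 + q^2 - 2*q) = q*(q - 3)*(q^2 + q - 2) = q*(q - 3)*(q - 1)*(q + 2)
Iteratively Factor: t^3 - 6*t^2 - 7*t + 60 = (t - 4)*(t^2 - 2*t - 15) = (t - 5)*(t - 4)*(t + 3)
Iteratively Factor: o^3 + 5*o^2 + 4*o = (o + 4)*(o^2 + o) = (o + 1)*(o + 4)*(o)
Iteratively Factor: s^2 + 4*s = (s + 4)*(s)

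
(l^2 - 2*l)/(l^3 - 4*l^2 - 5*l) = (2 - l)/(-l^2 + 4*l + 5)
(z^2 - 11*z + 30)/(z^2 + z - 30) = (z - 6)/(z + 6)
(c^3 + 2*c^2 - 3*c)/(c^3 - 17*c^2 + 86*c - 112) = c*(c^2 + 2*c - 3)/(c^3 - 17*c^2 + 86*c - 112)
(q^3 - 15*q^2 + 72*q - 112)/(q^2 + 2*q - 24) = (q^2 - 11*q + 28)/(q + 6)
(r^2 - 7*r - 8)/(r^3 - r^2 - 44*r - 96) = (r + 1)/(r^2 + 7*r + 12)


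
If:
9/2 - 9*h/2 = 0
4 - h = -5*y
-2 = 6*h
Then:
No Solution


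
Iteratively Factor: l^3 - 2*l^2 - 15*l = (l)*(l^2 - 2*l - 15) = l*(l + 3)*(l - 5)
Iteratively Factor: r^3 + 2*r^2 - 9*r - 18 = (r + 3)*(r^2 - r - 6) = (r - 3)*(r + 3)*(r + 2)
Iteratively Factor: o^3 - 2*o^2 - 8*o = (o)*(o^2 - 2*o - 8) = o*(o - 4)*(o + 2)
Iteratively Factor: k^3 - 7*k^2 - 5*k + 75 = (k - 5)*(k^2 - 2*k - 15) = (k - 5)^2*(k + 3)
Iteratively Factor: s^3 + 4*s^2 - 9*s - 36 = (s + 3)*(s^2 + s - 12) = (s + 3)*(s + 4)*(s - 3)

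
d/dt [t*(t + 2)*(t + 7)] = 3*t^2 + 18*t + 14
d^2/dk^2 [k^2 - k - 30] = 2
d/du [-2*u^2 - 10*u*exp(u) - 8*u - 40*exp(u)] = -10*u*exp(u) - 4*u - 50*exp(u) - 8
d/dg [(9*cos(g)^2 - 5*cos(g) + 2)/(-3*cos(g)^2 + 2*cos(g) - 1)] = (-3*cos(g)^2 + 6*cos(g) - 1)*sin(g)/(3*sin(g)^2 + 2*cos(g) - 4)^2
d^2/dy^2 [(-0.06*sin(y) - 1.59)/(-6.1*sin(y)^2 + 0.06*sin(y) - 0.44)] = (-2.2326*sin(y)^5 - 236.67756*sin(y)^4 + 7.17726*sin(y)^3 + 372.046332*sin(y)^2 - 4.511472*sin(y) - 8.52050400000001)/(226.981*sin(y)^6 - 6.6978*sin(y)^5 + 49.18308*sin(y)^4 - 0.966456*sin(y)^3 + 3.547632*sin(y)^2 - 0.034848*sin(y) + 0.085184)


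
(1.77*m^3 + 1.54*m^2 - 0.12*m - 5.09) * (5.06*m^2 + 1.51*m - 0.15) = 8.9562*m^5 + 10.4651*m^4 + 1.4527*m^3 - 26.1676*m^2 - 7.6679*m + 0.7635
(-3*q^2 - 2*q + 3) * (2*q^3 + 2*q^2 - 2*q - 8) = -6*q^5 - 10*q^4 + 8*q^3 + 34*q^2 + 10*q - 24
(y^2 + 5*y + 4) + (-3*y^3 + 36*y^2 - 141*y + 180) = -3*y^3 + 37*y^2 - 136*y + 184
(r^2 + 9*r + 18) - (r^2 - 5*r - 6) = 14*r + 24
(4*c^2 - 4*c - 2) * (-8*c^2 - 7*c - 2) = -32*c^4 + 4*c^3 + 36*c^2 + 22*c + 4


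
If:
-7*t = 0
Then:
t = 0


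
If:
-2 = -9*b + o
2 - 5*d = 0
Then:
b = o/9 + 2/9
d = 2/5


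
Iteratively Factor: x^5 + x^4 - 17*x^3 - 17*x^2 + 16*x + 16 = (x + 1)*(x^4 - 17*x^2 + 16) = (x - 4)*(x + 1)*(x^3 + 4*x^2 - x - 4) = (x - 4)*(x + 1)^2*(x^2 + 3*x - 4) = (x - 4)*(x + 1)^2*(x + 4)*(x - 1)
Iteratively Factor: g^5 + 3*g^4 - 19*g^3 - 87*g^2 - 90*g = (g + 3)*(g^4 - 19*g^2 - 30*g) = (g + 2)*(g + 3)*(g^3 - 2*g^2 - 15*g) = (g + 2)*(g + 3)^2*(g^2 - 5*g) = g*(g + 2)*(g + 3)^2*(g - 5)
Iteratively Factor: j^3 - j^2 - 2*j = (j)*(j^2 - j - 2) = j*(j + 1)*(j - 2)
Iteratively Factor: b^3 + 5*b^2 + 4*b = (b + 4)*(b^2 + b) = (b + 1)*(b + 4)*(b)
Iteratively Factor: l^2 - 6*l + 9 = (l - 3)*(l - 3)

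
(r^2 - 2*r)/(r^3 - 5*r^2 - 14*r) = (2 - r)/(-r^2 + 5*r + 14)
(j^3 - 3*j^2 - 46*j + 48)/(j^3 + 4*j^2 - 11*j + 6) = (j - 8)/(j - 1)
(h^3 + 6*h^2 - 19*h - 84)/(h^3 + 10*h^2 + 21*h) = (h - 4)/h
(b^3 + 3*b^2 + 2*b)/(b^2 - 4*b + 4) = b*(b^2 + 3*b + 2)/(b^2 - 4*b + 4)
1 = 1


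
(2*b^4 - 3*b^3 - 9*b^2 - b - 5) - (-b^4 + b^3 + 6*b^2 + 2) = 3*b^4 - 4*b^3 - 15*b^2 - b - 7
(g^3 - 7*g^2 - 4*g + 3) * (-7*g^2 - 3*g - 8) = -7*g^5 + 46*g^4 + 41*g^3 + 47*g^2 + 23*g - 24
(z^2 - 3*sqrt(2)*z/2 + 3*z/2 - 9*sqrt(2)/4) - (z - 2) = z^2 - 3*sqrt(2)*z/2 + z/2 - 9*sqrt(2)/4 + 2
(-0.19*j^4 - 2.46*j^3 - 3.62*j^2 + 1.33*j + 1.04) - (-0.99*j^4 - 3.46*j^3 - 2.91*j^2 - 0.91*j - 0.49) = 0.8*j^4 + 1.0*j^3 - 0.71*j^2 + 2.24*j + 1.53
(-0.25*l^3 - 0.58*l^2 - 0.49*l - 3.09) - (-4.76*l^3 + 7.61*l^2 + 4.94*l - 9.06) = 4.51*l^3 - 8.19*l^2 - 5.43*l + 5.97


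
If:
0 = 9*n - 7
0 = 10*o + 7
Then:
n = 7/9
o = -7/10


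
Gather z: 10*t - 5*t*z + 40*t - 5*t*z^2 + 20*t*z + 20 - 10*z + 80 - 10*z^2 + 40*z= 50*t + z^2*(-5*t - 10) + z*(15*t + 30) + 100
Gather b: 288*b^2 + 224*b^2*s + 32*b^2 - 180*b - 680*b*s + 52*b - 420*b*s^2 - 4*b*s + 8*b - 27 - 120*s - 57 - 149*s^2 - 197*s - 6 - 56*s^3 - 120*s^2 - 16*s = b^2*(224*s + 320) + b*(-420*s^2 - 684*s - 120) - 56*s^3 - 269*s^2 - 333*s - 90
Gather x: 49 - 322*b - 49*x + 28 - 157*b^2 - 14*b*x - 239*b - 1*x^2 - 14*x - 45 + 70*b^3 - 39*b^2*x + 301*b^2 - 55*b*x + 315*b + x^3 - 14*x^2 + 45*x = 70*b^3 + 144*b^2 - 246*b + x^3 - 15*x^2 + x*(-39*b^2 - 69*b - 18) + 32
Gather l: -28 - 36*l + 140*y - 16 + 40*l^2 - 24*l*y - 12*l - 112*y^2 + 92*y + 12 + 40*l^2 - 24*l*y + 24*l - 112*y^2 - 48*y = 80*l^2 + l*(-48*y - 24) - 224*y^2 + 184*y - 32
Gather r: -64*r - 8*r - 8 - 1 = -72*r - 9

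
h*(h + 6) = h^2 + 6*h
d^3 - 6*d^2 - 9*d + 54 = (d - 6)*(d - 3)*(d + 3)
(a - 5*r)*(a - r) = a^2 - 6*a*r + 5*r^2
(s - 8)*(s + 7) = s^2 - s - 56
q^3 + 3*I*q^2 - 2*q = q*(q + I)*(q + 2*I)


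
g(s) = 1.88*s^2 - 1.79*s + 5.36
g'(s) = 3.76*s - 1.79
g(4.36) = 33.29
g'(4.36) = 14.60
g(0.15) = 5.13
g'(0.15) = -1.23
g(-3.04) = 28.18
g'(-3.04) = -13.22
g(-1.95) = 16.00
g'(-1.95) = -9.12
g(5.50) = 52.38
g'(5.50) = 18.89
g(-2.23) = 18.70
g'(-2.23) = -10.17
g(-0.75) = 7.76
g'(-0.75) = -4.61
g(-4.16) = 45.34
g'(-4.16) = -17.43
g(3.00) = 16.91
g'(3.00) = 9.49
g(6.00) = 62.30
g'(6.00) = 20.77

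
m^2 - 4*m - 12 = (m - 6)*(m + 2)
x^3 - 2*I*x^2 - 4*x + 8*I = (x - 2)*(x + 2)*(x - 2*I)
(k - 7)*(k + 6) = k^2 - k - 42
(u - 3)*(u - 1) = u^2 - 4*u + 3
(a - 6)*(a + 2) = a^2 - 4*a - 12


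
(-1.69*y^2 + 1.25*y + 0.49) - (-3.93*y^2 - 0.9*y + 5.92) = 2.24*y^2 + 2.15*y - 5.43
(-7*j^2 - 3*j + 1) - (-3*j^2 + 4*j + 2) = -4*j^2 - 7*j - 1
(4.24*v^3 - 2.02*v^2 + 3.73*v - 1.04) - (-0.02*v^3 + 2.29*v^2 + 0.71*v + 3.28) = 4.26*v^3 - 4.31*v^2 + 3.02*v - 4.32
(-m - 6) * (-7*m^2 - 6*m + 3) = 7*m^3 + 48*m^2 + 33*m - 18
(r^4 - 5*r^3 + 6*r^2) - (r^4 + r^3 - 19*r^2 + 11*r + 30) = -6*r^3 + 25*r^2 - 11*r - 30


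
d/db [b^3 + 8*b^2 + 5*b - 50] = 3*b^2 + 16*b + 5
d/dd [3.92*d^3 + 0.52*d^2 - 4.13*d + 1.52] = 11.76*d^2 + 1.04*d - 4.13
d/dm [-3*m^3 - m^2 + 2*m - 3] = -9*m^2 - 2*m + 2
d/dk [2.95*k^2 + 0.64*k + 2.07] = 5.9*k + 0.64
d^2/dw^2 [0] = 0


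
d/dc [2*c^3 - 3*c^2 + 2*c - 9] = 6*c^2 - 6*c + 2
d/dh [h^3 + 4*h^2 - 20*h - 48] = 3*h^2 + 8*h - 20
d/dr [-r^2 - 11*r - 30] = -2*r - 11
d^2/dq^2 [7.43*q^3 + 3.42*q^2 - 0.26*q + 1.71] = 44.58*q + 6.84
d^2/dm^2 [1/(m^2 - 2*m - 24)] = 2*(m^2 - 2*m - 4*(m - 1)^2 - 24)/(-m^2 + 2*m + 24)^3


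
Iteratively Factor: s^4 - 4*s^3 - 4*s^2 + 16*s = (s - 2)*(s^3 - 2*s^2 - 8*s) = (s - 4)*(s - 2)*(s^2 + 2*s) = (s - 4)*(s - 2)*(s + 2)*(s)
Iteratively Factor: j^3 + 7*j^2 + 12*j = (j)*(j^2 + 7*j + 12) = j*(j + 4)*(j + 3)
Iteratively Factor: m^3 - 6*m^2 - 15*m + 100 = (m + 4)*(m^2 - 10*m + 25) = (m - 5)*(m + 4)*(m - 5)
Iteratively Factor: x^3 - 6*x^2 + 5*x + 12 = (x - 4)*(x^2 - 2*x - 3) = (x - 4)*(x + 1)*(x - 3)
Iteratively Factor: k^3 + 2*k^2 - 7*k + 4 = (k + 4)*(k^2 - 2*k + 1) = (k - 1)*(k + 4)*(k - 1)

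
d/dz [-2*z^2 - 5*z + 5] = -4*z - 5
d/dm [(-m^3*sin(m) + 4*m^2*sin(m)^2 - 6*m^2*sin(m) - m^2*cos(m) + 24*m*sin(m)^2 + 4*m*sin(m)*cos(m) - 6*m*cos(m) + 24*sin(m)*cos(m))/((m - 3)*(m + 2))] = (-m^5*cos(m) + 4*m^4*sin(2*m) - 5*m^4*cos(m) + 7*m^3*sin(m) + 20*m^3*sin(2*m) + 12*m^3*cos(m) + 4*m^3*cos(2*m) + 12*m^2*sin(m) - 50*m^2*sin(2*m) + 43*m^2*cos(m) + 34*m^2*cos(2*m) - 14*m^2 + 36*m*sin(m) - 168*m*sin(2*m) + 12*m*cos(m) - 24*m*cos(2*m) - 24*m + 36*cos(m) - 72*cos(2*m) - 72)/(m^4 - 2*m^3 - 11*m^2 + 12*m + 36)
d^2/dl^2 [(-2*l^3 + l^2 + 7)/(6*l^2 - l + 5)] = 4*(32*l^3 + 348*l^2 - 138*l - 89)/(216*l^6 - 108*l^5 + 558*l^4 - 181*l^3 + 465*l^2 - 75*l + 125)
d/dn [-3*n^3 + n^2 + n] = -9*n^2 + 2*n + 1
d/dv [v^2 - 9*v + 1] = 2*v - 9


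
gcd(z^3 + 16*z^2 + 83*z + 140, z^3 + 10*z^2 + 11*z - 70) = z^2 + 12*z + 35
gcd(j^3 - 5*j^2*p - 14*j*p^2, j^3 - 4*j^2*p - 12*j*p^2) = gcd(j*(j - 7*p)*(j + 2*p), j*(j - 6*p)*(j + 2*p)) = j^2 + 2*j*p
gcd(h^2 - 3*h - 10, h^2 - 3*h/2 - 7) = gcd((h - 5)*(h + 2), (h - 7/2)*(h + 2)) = h + 2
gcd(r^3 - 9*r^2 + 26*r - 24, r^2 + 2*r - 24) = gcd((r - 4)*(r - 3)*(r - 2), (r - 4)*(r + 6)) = r - 4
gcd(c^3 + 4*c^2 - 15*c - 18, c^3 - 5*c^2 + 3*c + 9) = c^2 - 2*c - 3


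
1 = 1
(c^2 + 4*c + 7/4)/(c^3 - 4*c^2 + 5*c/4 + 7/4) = (2*c + 7)/(2*c^2 - 9*c + 7)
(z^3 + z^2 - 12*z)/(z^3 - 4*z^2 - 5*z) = (-z^2 - z + 12)/(-z^2 + 4*z + 5)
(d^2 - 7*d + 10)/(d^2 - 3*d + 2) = (d - 5)/(d - 1)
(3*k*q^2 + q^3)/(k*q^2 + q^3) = (3*k + q)/(k + q)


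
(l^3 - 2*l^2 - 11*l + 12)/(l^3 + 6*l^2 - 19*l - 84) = (l - 1)/(l + 7)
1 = 1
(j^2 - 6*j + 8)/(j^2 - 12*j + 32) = (j - 2)/(j - 8)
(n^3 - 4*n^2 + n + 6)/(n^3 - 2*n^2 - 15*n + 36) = (n^2 - n - 2)/(n^2 + n - 12)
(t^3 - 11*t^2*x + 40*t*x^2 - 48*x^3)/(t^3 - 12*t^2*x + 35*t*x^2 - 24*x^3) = (t^2 - 8*t*x + 16*x^2)/(t^2 - 9*t*x + 8*x^2)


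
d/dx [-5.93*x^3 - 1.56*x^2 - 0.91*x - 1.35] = -17.79*x^2 - 3.12*x - 0.91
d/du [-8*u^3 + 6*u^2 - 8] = 12*u*(1 - 2*u)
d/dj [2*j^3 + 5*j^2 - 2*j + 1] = 6*j^2 + 10*j - 2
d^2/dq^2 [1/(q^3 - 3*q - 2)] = 6*(-q*(-q^3 + 3*q + 2) - 3*(q^2 - 1)^2)/(-q^3 + 3*q + 2)^3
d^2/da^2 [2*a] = 0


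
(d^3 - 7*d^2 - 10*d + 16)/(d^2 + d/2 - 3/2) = 2*(d^2 - 6*d - 16)/(2*d + 3)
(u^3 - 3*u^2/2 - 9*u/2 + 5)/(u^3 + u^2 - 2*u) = (u - 5/2)/u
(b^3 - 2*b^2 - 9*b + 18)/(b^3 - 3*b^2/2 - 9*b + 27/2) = 2*(b - 2)/(2*b - 3)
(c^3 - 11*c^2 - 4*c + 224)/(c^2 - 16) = (c^2 - 15*c + 56)/(c - 4)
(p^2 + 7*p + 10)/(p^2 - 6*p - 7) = (p^2 + 7*p + 10)/(p^2 - 6*p - 7)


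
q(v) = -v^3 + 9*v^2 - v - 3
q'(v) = -3*v^2 + 18*v - 1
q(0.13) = -2.98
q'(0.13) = 1.29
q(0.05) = -3.03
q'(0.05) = -0.11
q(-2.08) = 47.02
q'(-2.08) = -51.42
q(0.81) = 1.56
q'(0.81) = 11.61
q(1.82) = 18.96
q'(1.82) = 21.82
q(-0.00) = -3.00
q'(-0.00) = -1.00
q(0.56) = -0.91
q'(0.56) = 8.14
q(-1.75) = 31.67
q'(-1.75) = -41.69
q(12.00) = -447.00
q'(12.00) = -217.00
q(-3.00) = 108.00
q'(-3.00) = -82.00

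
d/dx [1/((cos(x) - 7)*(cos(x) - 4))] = (2*cos(x) - 11)*sin(x)/((cos(x) - 7)^2*(cos(x) - 4)^2)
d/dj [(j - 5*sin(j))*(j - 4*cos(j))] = (j - 5*sin(j))*(4*sin(j) + 1) - (j - 4*cos(j))*(5*cos(j) - 1)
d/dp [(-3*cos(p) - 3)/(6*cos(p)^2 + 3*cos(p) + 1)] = 3*(6*sin(p)^2 - 12*cos(p) - 8)*sin(p)/(6*cos(p)^2 + 3*cos(p) + 1)^2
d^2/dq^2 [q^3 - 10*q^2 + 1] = 6*q - 20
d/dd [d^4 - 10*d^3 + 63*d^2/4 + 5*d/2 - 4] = 4*d^3 - 30*d^2 + 63*d/2 + 5/2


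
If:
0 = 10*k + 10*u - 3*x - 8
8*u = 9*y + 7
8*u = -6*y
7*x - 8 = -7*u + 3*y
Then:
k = 879/1400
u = 7/20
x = 83/140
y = -7/15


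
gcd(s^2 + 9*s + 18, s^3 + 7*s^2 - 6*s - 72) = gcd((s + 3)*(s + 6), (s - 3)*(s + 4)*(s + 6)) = s + 6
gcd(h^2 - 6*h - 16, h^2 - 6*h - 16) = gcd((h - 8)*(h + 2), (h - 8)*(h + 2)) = h^2 - 6*h - 16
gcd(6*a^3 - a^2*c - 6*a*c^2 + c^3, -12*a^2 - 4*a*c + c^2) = 6*a - c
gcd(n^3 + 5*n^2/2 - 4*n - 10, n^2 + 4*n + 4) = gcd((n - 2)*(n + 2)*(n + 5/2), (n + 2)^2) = n + 2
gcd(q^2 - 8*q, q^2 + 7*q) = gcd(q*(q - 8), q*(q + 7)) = q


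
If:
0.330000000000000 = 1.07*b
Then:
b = 0.31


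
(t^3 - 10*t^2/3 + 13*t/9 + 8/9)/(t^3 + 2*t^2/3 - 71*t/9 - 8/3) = (t - 1)/(t + 3)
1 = 1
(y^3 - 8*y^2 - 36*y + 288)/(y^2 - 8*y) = y - 36/y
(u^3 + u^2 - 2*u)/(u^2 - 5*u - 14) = u*(u - 1)/(u - 7)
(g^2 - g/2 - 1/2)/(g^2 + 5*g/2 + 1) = (g - 1)/(g + 2)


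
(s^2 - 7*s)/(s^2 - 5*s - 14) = s/(s + 2)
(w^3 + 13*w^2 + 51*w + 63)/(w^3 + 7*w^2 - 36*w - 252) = (w^2 + 6*w + 9)/(w^2 - 36)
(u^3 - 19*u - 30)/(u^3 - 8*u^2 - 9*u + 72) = (u^2 - 3*u - 10)/(u^2 - 11*u + 24)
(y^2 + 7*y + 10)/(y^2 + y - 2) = (y + 5)/(y - 1)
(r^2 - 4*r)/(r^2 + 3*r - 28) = r/(r + 7)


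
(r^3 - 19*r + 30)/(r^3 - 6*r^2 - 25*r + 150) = (r^2 - 5*r + 6)/(r^2 - 11*r + 30)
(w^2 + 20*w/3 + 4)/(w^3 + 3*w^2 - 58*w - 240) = (w + 2/3)/(w^2 - 3*w - 40)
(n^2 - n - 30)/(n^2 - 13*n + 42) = (n + 5)/(n - 7)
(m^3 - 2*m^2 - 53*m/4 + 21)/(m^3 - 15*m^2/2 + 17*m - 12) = (m + 7/2)/(m - 2)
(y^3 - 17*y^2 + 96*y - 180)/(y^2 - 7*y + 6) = (y^2 - 11*y + 30)/(y - 1)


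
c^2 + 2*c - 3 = (c - 1)*(c + 3)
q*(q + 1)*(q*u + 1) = q^3*u + q^2*u + q^2 + q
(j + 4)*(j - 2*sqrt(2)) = j^2 - 2*sqrt(2)*j + 4*j - 8*sqrt(2)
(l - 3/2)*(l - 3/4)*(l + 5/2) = l^3 + l^2/4 - 9*l/2 + 45/16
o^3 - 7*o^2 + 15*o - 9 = (o - 3)^2*(o - 1)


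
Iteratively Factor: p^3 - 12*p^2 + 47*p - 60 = (p - 3)*(p^2 - 9*p + 20) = (p - 5)*(p - 3)*(p - 4)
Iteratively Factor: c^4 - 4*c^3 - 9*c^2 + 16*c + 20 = (c + 2)*(c^3 - 6*c^2 + 3*c + 10) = (c - 5)*(c + 2)*(c^2 - c - 2) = (c - 5)*(c + 1)*(c + 2)*(c - 2)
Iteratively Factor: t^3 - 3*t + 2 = (t - 1)*(t^2 + t - 2) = (t - 1)^2*(t + 2)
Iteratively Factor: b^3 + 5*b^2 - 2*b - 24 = (b + 3)*(b^2 + 2*b - 8) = (b - 2)*(b + 3)*(b + 4)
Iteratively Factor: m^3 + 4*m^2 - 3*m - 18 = (m - 2)*(m^2 + 6*m + 9) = (m - 2)*(m + 3)*(m + 3)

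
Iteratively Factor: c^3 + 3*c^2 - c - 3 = (c + 1)*(c^2 + 2*c - 3) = (c + 1)*(c + 3)*(c - 1)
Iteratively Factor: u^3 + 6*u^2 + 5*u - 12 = (u - 1)*(u^2 + 7*u + 12) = (u - 1)*(u + 3)*(u + 4)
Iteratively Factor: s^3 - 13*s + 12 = (s - 3)*(s^2 + 3*s - 4) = (s - 3)*(s + 4)*(s - 1)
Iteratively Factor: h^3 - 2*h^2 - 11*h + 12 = (h + 3)*(h^2 - 5*h + 4) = (h - 4)*(h + 3)*(h - 1)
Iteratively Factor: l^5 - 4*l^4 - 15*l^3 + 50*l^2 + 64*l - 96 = (l - 1)*(l^4 - 3*l^3 - 18*l^2 + 32*l + 96) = (l - 4)*(l - 1)*(l^3 + l^2 - 14*l - 24) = (l - 4)*(l - 1)*(l + 3)*(l^2 - 2*l - 8) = (l - 4)^2*(l - 1)*(l + 3)*(l + 2)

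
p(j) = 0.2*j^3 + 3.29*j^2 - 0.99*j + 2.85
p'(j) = 0.6*j^2 + 6.58*j - 0.99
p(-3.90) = 44.89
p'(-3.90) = -17.53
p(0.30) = 2.85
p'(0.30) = 1.04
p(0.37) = 2.94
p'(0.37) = 1.53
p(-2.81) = 27.17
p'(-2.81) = -14.74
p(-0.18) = 3.13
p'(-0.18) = -2.15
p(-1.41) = 10.23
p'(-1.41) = -9.07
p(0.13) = 2.78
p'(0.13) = -0.12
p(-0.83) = 5.82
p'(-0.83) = -6.04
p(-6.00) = 84.03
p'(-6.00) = -18.87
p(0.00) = 2.85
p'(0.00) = -0.99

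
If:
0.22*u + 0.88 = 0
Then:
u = -4.00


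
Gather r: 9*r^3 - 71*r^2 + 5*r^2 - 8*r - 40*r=9*r^3 - 66*r^2 - 48*r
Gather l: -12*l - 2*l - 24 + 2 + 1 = -14*l - 21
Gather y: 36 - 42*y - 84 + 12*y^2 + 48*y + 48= 12*y^2 + 6*y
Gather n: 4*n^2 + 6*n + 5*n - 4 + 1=4*n^2 + 11*n - 3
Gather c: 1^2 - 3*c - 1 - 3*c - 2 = -6*c - 2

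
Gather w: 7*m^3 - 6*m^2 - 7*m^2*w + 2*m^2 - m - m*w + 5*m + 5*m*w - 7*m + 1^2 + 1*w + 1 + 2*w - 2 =7*m^3 - 4*m^2 - 3*m + w*(-7*m^2 + 4*m + 3)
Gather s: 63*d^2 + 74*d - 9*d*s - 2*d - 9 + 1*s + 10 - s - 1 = 63*d^2 - 9*d*s + 72*d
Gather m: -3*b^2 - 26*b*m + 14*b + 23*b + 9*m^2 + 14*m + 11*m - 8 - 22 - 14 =-3*b^2 + 37*b + 9*m^2 + m*(25 - 26*b) - 44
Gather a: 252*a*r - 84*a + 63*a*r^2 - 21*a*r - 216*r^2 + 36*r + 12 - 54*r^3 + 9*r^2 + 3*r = a*(63*r^2 + 231*r - 84) - 54*r^3 - 207*r^2 + 39*r + 12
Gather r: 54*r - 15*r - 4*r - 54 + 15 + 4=35*r - 35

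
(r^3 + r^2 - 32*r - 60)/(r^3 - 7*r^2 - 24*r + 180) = (r + 2)/(r - 6)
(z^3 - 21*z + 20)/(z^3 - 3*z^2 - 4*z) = (z^2 + 4*z - 5)/(z*(z + 1))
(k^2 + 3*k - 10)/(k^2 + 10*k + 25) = (k - 2)/(k + 5)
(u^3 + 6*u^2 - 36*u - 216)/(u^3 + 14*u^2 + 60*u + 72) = (u - 6)/(u + 2)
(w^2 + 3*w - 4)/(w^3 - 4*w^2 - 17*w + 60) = (w - 1)/(w^2 - 8*w + 15)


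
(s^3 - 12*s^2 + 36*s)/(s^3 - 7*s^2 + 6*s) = (s - 6)/(s - 1)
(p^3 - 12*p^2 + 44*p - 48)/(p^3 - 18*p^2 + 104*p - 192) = (p - 2)/(p - 8)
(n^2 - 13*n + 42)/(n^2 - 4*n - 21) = (n - 6)/(n + 3)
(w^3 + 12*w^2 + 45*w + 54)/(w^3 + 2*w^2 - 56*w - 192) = (w^2 + 6*w + 9)/(w^2 - 4*w - 32)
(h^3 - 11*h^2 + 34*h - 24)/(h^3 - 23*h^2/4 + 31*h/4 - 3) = 4*(h - 6)/(4*h - 3)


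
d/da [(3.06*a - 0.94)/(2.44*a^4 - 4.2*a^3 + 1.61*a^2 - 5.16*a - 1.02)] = (-22.3992*a^4 + 34.8784*a^3 - 16.7706*a^2 + 3.0268*a - 7.9716)/(5.9536*a^8 - 20.496*a^7 + 25.4968*a^6 - 38.7048*a^5 + 40.9585*a^4 - 8.0472*a^3 + 23.3412*a^2 + 10.5264*a + 1.0404)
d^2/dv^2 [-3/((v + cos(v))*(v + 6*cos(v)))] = 3*(-7*v^3*cos(v) + 42*v^2*sin(v) + 25*v^2*cos(2*v)/2 - 159*v^2/2 + 97*v*sin(2*v) - 399*v*cos(v)/2 + 63*v*cos(3*v)/2 + 36*(1 - cos(2*v))^2 + 63*sin(v) + 63*sin(3*v) - 7*cos(2*v) - 151)/((v + cos(v))^3*(v + 6*cos(v))^3)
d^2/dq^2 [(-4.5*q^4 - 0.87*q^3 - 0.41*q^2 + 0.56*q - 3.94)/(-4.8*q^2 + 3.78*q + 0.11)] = (207.36*q^6 - 489.888*q^5 + 371.5308*q^4 + 44.791416*q^3 + 548.788356*q^2 - 430.635078*q + 117.22885)/(110.592*q^6 - 261.2736*q^5 + 198.14976*q^4 - 42.035112*q^3 - 4.540932*q^2 - 0.137214*q - 0.001331)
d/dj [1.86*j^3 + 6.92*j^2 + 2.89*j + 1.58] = 5.58*j^2 + 13.84*j + 2.89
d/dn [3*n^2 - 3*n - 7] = 6*n - 3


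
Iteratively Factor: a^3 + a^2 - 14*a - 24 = (a + 2)*(a^2 - a - 12) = (a - 4)*(a + 2)*(a + 3)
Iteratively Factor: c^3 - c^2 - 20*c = (c - 5)*(c^2 + 4*c) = c*(c - 5)*(c + 4)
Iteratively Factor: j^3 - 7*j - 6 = (j + 2)*(j^2 - 2*j - 3) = (j + 1)*(j + 2)*(j - 3)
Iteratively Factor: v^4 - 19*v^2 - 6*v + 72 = (v - 4)*(v^3 + 4*v^2 - 3*v - 18) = (v - 4)*(v + 3)*(v^2 + v - 6) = (v - 4)*(v + 3)^2*(v - 2)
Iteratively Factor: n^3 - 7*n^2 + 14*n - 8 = (n - 4)*(n^2 - 3*n + 2) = (n - 4)*(n - 1)*(n - 2)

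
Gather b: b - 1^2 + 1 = b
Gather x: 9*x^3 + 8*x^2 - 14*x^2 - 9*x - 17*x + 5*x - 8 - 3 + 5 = 9*x^3 - 6*x^2 - 21*x - 6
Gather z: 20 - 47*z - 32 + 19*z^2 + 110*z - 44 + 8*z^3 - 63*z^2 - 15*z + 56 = 8*z^3 - 44*z^2 + 48*z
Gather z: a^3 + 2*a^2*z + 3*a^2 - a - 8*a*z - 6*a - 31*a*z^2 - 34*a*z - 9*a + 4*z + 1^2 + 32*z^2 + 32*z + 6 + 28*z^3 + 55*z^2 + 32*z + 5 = a^3 + 3*a^2 - 16*a + 28*z^3 + z^2*(87 - 31*a) + z*(2*a^2 - 42*a + 68) + 12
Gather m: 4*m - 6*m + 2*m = 0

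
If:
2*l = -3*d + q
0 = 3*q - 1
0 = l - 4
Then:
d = -23/9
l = 4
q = 1/3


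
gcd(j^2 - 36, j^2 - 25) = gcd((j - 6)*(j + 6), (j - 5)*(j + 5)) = 1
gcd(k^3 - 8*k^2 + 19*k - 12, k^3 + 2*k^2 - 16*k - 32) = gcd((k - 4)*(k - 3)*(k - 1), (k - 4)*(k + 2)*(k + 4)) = k - 4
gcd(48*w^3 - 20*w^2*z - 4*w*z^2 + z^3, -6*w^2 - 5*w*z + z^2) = -6*w + z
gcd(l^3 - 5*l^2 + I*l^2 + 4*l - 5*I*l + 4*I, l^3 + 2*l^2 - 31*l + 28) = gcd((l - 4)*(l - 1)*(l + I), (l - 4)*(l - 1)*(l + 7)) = l^2 - 5*l + 4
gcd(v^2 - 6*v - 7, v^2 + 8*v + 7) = v + 1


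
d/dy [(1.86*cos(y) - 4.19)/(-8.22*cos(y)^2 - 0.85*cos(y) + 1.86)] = (-15.2892*cos(y)^2 + 68.8836*cos(y) + 0.1019)*sin(y)/(67.5684*cos(y)^4 + 13.974*cos(y)^3 - 29.8559*cos(y)^2 - 3.162*cos(y) + 3.4596)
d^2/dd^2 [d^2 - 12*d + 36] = 2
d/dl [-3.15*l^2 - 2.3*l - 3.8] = -6.3*l - 2.3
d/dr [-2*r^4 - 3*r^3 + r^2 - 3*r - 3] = -8*r^3 - 9*r^2 + 2*r - 3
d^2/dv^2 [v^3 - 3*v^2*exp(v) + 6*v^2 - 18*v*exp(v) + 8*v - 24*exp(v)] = -3*v^2*exp(v) - 30*v*exp(v) + 6*v - 66*exp(v) + 12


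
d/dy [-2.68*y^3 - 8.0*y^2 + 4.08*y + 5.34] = -8.04*y^2 - 16.0*y + 4.08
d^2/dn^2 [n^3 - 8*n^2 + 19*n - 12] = 6*n - 16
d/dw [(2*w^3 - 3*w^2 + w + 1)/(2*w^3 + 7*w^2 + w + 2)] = (20*w^4 - 4*w^2 - 26*w + 1)/(4*w^6 + 28*w^5 + 53*w^4 + 22*w^3 + 29*w^2 + 4*w + 4)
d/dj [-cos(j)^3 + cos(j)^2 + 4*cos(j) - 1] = (3*cos(j)^2 - 2*cos(j) - 4)*sin(j)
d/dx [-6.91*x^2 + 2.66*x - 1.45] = 2.66 - 13.82*x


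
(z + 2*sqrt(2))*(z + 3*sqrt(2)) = z^2 + 5*sqrt(2)*z + 12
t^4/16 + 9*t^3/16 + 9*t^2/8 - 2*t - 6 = (t/4 + 1)^2*(t - 2)*(t + 3)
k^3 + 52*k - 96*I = (k - 6*I)*(k - 2*I)*(k + 8*I)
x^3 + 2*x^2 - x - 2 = (x - 1)*(x + 1)*(x + 2)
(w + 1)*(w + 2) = w^2 + 3*w + 2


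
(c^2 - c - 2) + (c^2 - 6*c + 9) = 2*c^2 - 7*c + 7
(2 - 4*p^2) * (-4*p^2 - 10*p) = 16*p^4 + 40*p^3 - 8*p^2 - 20*p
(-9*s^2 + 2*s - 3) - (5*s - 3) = -9*s^2 - 3*s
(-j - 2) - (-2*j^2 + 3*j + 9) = 2*j^2 - 4*j - 11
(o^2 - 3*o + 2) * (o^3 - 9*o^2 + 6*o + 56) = o^5 - 12*o^4 + 35*o^3 + 20*o^2 - 156*o + 112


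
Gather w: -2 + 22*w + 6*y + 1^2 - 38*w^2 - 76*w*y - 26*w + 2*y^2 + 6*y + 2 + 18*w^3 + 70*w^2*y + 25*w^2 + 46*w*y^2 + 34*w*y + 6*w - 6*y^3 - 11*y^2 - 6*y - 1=18*w^3 + w^2*(70*y - 13) + w*(46*y^2 - 42*y + 2) - 6*y^3 - 9*y^2 + 6*y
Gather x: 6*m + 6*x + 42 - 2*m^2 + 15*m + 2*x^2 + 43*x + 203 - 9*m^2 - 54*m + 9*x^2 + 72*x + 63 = -11*m^2 - 33*m + 11*x^2 + 121*x + 308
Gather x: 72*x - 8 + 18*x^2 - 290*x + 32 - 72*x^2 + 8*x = -54*x^2 - 210*x + 24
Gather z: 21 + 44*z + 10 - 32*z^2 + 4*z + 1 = -32*z^2 + 48*z + 32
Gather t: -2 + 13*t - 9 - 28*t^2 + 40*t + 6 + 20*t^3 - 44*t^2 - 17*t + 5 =20*t^3 - 72*t^2 + 36*t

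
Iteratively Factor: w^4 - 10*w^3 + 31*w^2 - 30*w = (w - 2)*(w^3 - 8*w^2 + 15*w) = (w - 3)*(w - 2)*(w^2 - 5*w) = (w - 5)*(w - 3)*(w - 2)*(w)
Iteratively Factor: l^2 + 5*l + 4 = (l + 4)*(l + 1)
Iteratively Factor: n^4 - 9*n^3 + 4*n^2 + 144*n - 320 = (n - 4)*(n^3 - 5*n^2 - 16*n + 80) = (n - 4)*(n + 4)*(n^2 - 9*n + 20) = (n - 4)^2*(n + 4)*(n - 5)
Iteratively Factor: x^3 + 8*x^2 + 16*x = (x)*(x^2 + 8*x + 16) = x*(x + 4)*(x + 4)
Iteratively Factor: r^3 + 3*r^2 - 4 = (r + 2)*(r^2 + r - 2) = (r + 2)^2*(r - 1)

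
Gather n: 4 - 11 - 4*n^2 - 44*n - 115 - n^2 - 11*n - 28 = -5*n^2 - 55*n - 150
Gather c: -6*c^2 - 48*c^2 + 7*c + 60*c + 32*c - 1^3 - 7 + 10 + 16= -54*c^2 + 99*c + 18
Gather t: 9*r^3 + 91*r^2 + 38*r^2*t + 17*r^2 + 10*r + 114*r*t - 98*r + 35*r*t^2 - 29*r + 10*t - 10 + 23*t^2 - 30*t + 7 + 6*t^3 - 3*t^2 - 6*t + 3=9*r^3 + 108*r^2 - 117*r + 6*t^3 + t^2*(35*r + 20) + t*(38*r^2 + 114*r - 26)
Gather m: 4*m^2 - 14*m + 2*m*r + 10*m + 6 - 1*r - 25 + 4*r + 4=4*m^2 + m*(2*r - 4) + 3*r - 15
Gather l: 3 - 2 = 1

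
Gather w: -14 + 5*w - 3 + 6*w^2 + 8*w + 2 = 6*w^2 + 13*w - 15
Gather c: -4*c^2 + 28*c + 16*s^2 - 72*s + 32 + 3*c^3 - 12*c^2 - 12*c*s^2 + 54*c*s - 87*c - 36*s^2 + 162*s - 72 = 3*c^3 - 16*c^2 + c*(-12*s^2 + 54*s - 59) - 20*s^2 + 90*s - 40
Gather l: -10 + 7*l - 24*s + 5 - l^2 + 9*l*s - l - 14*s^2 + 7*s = -l^2 + l*(9*s + 6) - 14*s^2 - 17*s - 5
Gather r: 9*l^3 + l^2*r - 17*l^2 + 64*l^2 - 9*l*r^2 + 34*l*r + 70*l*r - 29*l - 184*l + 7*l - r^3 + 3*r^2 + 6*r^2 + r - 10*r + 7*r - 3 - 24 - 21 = 9*l^3 + 47*l^2 - 206*l - r^3 + r^2*(9 - 9*l) + r*(l^2 + 104*l - 2) - 48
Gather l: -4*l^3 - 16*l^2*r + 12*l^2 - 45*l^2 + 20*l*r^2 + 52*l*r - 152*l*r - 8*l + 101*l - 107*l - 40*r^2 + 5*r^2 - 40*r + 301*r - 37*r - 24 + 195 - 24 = -4*l^3 + l^2*(-16*r - 33) + l*(20*r^2 - 100*r - 14) - 35*r^2 + 224*r + 147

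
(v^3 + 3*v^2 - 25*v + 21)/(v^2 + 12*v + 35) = (v^2 - 4*v + 3)/(v + 5)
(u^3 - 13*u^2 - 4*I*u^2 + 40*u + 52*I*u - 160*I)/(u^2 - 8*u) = u - 5 - 4*I + 20*I/u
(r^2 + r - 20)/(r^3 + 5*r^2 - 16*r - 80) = 1/(r + 4)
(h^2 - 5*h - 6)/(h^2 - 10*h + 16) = (h^2 - 5*h - 6)/(h^2 - 10*h + 16)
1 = 1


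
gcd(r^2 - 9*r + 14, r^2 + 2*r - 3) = 1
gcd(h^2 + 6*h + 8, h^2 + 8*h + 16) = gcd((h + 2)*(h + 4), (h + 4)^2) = h + 4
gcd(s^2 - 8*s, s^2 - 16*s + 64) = s - 8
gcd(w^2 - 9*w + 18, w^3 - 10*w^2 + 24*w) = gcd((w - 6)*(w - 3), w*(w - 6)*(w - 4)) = w - 6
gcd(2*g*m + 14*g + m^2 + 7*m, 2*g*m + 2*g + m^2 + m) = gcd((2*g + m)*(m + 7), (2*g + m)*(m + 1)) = 2*g + m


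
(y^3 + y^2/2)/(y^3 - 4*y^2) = (y + 1/2)/(y - 4)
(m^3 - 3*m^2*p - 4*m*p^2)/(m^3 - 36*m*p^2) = (m^2 - 3*m*p - 4*p^2)/(m^2 - 36*p^2)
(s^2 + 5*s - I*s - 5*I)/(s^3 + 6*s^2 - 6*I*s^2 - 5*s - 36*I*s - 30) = (s + 5)/(s^2 + s*(6 - 5*I) - 30*I)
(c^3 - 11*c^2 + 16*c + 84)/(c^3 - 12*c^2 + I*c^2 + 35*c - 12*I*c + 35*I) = (c^2 - 4*c - 12)/(c^2 + c*(-5 + I) - 5*I)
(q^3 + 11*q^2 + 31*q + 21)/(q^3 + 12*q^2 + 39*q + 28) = (q + 3)/(q + 4)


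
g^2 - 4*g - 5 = (g - 5)*(g + 1)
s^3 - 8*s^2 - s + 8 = (s - 8)*(s - 1)*(s + 1)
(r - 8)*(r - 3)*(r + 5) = r^3 - 6*r^2 - 31*r + 120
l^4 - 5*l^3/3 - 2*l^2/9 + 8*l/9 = l*(l - 4/3)*(l - 1)*(l + 2/3)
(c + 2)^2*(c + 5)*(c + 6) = c^4 + 15*c^3 + 78*c^2 + 164*c + 120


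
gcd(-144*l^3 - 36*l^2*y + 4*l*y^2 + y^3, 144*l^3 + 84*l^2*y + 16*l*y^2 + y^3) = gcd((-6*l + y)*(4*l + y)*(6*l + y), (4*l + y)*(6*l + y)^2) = 24*l^2 + 10*l*y + y^2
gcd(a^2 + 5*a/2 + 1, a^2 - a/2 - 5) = a + 2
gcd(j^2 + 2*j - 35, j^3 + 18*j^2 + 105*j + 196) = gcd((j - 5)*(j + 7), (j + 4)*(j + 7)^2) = j + 7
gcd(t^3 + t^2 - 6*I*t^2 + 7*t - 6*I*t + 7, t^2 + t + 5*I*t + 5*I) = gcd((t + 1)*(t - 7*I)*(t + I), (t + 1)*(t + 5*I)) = t + 1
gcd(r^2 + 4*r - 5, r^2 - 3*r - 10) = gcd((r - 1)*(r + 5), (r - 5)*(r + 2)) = 1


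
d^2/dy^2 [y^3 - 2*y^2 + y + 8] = 6*y - 4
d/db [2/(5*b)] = -2/(5*b^2)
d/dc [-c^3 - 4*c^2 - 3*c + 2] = -3*c^2 - 8*c - 3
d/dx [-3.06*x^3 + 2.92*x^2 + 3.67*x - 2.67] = -9.18*x^2 + 5.84*x + 3.67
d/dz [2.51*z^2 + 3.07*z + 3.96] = 5.02*z + 3.07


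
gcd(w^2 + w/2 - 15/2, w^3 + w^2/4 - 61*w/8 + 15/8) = w^2 + w/2 - 15/2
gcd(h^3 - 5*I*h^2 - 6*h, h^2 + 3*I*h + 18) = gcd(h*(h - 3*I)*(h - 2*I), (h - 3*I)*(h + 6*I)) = h - 3*I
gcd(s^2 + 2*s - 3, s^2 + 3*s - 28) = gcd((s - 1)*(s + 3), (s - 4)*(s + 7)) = 1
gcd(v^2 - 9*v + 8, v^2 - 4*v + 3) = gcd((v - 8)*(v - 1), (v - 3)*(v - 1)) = v - 1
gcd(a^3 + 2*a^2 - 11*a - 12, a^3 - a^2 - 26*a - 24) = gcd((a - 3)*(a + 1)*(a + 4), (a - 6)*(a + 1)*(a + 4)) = a^2 + 5*a + 4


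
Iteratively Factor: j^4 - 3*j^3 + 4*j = (j - 2)*(j^3 - j^2 - 2*j) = (j - 2)^2*(j^2 + j) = (j - 2)^2*(j + 1)*(j)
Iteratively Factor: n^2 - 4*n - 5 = (n + 1)*(n - 5)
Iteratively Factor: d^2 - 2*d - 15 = (d - 5)*(d + 3)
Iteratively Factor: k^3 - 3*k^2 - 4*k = (k + 1)*(k^2 - 4*k) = (k - 4)*(k + 1)*(k)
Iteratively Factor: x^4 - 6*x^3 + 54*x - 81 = (x - 3)*(x^3 - 3*x^2 - 9*x + 27) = (x - 3)*(x + 3)*(x^2 - 6*x + 9) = (x - 3)^2*(x + 3)*(x - 3)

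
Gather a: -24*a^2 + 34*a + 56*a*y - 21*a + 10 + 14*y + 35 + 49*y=-24*a^2 + a*(56*y + 13) + 63*y + 45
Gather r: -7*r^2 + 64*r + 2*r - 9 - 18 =-7*r^2 + 66*r - 27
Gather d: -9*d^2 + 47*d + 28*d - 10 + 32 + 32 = -9*d^2 + 75*d + 54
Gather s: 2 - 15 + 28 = 15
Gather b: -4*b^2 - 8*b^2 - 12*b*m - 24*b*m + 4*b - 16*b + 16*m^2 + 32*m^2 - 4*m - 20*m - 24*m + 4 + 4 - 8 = -12*b^2 + b*(-36*m - 12) + 48*m^2 - 48*m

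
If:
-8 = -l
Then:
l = 8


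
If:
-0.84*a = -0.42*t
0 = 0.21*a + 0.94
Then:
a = -4.48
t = -8.95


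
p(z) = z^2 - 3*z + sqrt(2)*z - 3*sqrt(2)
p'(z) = 2*z - 3 + sqrt(2)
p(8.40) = 53.00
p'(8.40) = 15.21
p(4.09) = 6.00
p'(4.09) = 6.59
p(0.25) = -4.58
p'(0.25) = -1.09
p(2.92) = -0.35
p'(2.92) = 4.25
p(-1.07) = -1.40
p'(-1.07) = -3.73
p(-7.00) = 55.86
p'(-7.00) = -15.59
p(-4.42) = 22.30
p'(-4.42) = -10.43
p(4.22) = 6.87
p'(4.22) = 6.85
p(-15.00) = 244.54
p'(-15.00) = -31.59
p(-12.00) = 158.79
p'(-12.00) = -25.59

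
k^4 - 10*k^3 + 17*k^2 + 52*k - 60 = (k - 6)*(k - 5)*(k - 1)*(k + 2)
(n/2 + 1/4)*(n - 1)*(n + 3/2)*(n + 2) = n^4/2 + 3*n^3/2 + 3*n^2/8 - 13*n/8 - 3/4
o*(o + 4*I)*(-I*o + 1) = -I*o^3 + 5*o^2 + 4*I*o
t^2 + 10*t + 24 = (t + 4)*(t + 6)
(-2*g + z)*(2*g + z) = -4*g^2 + z^2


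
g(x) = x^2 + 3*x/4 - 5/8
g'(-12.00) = -23.25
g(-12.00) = 134.38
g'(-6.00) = -11.25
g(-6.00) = 30.88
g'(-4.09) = -7.43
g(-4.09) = 13.04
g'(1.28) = 3.31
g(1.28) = 1.97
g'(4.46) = 9.67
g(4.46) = 22.61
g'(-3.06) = -5.37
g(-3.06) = 6.44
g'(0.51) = 1.77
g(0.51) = 0.02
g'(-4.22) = -7.69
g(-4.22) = 14.02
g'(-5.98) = -11.21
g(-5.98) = 30.65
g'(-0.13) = 0.49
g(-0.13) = -0.71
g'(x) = 2*x + 3/4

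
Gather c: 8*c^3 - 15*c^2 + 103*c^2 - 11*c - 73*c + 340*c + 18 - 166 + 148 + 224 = 8*c^3 + 88*c^2 + 256*c + 224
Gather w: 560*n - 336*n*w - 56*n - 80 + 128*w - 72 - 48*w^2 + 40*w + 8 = 504*n - 48*w^2 + w*(168 - 336*n) - 144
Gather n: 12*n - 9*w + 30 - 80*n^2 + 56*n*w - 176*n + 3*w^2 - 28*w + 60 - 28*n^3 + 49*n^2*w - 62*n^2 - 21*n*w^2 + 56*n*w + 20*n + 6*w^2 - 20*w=-28*n^3 + n^2*(49*w - 142) + n*(-21*w^2 + 112*w - 144) + 9*w^2 - 57*w + 90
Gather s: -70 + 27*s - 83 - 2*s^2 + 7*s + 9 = -2*s^2 + 34*s - 144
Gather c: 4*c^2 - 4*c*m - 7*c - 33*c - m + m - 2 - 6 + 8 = 4*c^2 + c*(-4*m - 40)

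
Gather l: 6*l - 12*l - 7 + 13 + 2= 8 - 6*l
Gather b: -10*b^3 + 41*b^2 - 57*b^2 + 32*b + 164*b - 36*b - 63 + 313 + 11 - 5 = -10*b^3 - 16*b^2 + 160*b + 256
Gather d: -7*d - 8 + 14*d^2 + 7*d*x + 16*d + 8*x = 14*d^2 + d*(7*x + 9) + 8*x - 8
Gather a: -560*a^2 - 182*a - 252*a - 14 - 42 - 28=-560*a^2 - 434*a - 84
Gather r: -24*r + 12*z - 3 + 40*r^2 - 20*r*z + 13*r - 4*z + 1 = 40*r^2 + r*(-20*z - 11) + 8*z - 2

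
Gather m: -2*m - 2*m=-4*m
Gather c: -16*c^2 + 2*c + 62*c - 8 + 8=-16*c^2 + 64*c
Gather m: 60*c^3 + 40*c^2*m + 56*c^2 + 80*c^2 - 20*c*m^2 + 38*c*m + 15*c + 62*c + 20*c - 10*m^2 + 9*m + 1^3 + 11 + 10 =60*c^3 + 136*c^2 + 97*c + m^2*(-20*c - 10) + m*(40*c^2 + 38*c + 9) + 22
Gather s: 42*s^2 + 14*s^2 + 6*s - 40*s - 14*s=56*s^2 - 48*s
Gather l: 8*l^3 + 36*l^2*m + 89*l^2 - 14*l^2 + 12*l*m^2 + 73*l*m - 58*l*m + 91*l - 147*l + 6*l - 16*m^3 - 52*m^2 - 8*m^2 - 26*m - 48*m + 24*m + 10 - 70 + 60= 8*l^3 + l^2*(36*m + 75) + l*(12*m^2 + 15*m - 50) - 16*m^3 - 60*m^2 - 50*m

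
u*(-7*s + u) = -7*s*u + u^2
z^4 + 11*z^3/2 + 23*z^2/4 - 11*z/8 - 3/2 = (z - 1/2)*(z + 1/2)*(z + 3/2)*(z + 4)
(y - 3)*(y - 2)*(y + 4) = y^3 - y^2 - 14*y + 24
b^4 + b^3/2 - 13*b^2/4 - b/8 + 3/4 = (b - 3/2)*(b - 1/2)*(b + 1/2)*(b + 2)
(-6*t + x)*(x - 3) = -6*t*x + 18*t + x^2 - 3*x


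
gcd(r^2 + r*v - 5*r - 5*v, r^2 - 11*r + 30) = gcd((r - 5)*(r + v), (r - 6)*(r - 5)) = r - 5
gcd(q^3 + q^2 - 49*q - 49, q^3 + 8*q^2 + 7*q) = q^2 + 8*q + 7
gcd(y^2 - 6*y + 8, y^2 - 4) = y - 2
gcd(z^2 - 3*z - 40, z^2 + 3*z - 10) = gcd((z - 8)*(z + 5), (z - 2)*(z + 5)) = z + 5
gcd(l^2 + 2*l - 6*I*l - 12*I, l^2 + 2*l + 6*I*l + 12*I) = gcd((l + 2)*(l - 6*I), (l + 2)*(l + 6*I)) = l + 2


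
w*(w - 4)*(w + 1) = w^3 - 3*w^2 - 4*w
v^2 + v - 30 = (v - 5)*(v + 6)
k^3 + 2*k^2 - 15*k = k*(k - 3)*(k + 5)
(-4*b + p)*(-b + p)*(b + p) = 4*b^3 - b^2*p - 4*b*p^2 + p^3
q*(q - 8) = q^2 - 8*q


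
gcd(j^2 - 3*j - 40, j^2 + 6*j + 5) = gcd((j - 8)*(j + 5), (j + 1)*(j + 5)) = j + 5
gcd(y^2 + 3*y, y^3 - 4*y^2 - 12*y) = y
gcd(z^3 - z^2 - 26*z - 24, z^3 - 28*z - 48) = z^2 - 2*z - 24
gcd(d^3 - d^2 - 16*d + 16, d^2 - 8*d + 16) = d - 4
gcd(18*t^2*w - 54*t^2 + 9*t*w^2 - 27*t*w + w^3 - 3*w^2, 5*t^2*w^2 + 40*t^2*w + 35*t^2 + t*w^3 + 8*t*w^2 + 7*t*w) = 1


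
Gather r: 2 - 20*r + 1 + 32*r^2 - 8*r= 32*r^2 - 28*r + 3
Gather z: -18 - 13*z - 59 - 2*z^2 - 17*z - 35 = -2*z^2 - 30*z - 112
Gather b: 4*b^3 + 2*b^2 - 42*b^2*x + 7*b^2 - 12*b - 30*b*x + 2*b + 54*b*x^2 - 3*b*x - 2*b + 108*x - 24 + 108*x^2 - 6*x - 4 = 4*b^3 + b^2*(9 - 42*x) + b*(54*x^2 - 33*x - 12) + 108*x^2 + 102*x - 28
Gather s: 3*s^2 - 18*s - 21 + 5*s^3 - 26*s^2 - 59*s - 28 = 5*s^3 - 23*s^2 - 77*s - 49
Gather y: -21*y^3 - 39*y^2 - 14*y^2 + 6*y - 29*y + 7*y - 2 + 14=-21*y^3 - 53*y^2 - 16*y + 12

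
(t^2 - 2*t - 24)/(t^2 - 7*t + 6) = (t + 4)/(t - 1)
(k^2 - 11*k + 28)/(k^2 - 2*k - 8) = (k - 7)/(k + 2)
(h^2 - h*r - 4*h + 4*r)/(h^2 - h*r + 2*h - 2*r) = (h - 4)/(h + 2)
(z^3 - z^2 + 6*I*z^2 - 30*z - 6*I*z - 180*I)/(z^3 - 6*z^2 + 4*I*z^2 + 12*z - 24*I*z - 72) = (z + 5)/(z - 2*I)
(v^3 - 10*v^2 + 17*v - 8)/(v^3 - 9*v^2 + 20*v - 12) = (v^2 - 9*v + 8)/(v^2 - 8*v + 12)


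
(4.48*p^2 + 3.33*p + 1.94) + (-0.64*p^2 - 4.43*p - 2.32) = 3.84*p^2 - 1.1*p - 0.38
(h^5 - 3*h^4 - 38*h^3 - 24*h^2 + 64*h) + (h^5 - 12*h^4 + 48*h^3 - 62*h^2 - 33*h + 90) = 2*h^5 - 15*h^4 + 10*h^3 - 86*h^2 + 31*h + 90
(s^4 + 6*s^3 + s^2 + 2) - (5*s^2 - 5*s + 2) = s^4 + 6*s^3 - 4*s^2 + 5*s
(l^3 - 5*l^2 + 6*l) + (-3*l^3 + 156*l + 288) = -2*l^3 - 5*l^2 + 162*l + 288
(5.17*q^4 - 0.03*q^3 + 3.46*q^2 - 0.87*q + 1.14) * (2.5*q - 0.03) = 12.925*q^5 - 0.2301*q^4 + 8.6509*q^3 - 2.2788*q^2 + 2.8761*q - 0.0342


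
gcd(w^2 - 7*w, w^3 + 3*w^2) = w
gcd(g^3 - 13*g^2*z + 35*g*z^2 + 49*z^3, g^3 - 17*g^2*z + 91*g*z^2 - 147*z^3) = g^2 - 14*g*z + 49*z^2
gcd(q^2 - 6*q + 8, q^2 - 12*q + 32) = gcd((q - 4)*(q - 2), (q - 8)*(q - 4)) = q - 4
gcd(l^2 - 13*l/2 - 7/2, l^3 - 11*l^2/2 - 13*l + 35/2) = l - 7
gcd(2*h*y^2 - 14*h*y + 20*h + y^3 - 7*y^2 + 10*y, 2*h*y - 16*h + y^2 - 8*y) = 2*h + y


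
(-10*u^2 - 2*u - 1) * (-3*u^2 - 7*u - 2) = 30*u^4 + 76*u^3 + 37*u^2 + 11*u + 2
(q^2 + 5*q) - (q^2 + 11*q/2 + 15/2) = -q/2 - 15/2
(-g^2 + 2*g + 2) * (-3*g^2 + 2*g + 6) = 3*g^4 - 8*g^3 - 8*g^2 + 16*g + 12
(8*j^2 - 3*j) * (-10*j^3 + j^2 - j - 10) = -80*j^5 + 38*j^4 - 11*j^3 - 77*j^2 + 30*j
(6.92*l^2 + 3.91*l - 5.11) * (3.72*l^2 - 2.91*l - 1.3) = 25.7424*l^4 - 5.592*l^3 - 39.3833*l^2 + 9.7871*l + 6.643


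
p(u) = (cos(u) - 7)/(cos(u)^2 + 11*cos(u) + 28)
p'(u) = (2*sin(u)*cos(u) + 11*sin(u))*(cos(u) - 7)/(cos(u)^2 + 11*cos(u) + 28)^2 - sin(u)/(cos(u)^2 + 11*cos(u) + 28) = (cos(u)^2 - 14*cos(u) - 105)*sin(u)/(cos(u)^2 + 11*cos(u) + 28)^2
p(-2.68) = -0.42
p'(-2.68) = 0.11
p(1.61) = -0.26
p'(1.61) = -0.14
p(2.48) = -0.39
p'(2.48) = -0.14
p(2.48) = -0.39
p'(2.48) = -0.14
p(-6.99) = -0.17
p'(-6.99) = 0.05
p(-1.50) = -0.24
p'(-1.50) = 0.13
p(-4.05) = -0.35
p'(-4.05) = -0.16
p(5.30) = -0.19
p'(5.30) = 0.08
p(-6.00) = -0.15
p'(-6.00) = -0.02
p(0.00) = -0.15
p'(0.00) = 0.00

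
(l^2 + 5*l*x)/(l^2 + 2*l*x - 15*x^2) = l/(l - 3*x)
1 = 1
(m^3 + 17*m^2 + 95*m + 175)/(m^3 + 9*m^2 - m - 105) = (m + 5)/(m - 3)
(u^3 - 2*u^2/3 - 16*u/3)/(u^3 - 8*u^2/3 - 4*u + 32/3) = u/(u - 2)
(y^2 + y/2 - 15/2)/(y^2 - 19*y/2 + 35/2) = (y + 3)/(y - 7)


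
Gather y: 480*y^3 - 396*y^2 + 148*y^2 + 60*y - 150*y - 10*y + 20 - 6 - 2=480*y^3 - 248*y^2 - 100*y + 12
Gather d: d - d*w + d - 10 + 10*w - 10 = d*(2 - w) + 10*w - 20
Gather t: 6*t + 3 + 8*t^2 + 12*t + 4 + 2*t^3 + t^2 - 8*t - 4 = 2*t^3 + 9*t^2 + 10*t + 3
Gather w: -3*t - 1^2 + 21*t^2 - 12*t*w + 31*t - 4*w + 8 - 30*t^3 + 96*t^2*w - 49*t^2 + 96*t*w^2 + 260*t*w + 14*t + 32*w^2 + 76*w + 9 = -30*t^3 - 28*t^2 + 42*t + w^2*(96*t + 32) + w*(96*t^2 + 248*t + 72) + 16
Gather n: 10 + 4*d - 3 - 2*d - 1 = 2*d + 6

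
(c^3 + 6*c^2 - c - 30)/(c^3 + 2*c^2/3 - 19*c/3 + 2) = 3*(c + 5)/(3*c - 1)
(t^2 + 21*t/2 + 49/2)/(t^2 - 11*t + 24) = (2*t^2 + 21*t + 49)/(2*(t^2 - 11*t + 24))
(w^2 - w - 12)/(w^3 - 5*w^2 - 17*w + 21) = (w - 4)/(w^2 - 8*w + 7)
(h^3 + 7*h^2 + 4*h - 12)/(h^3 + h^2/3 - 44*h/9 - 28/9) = 9*(h^2 + 5*h - 6)/(9*h^2 - 15*h - 14)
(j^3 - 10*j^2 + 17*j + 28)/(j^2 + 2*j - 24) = (j^2 - 6*j - 7)/(j + 6)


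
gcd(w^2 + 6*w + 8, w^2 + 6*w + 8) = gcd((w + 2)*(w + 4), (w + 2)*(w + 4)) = w^2 + 6*w + 8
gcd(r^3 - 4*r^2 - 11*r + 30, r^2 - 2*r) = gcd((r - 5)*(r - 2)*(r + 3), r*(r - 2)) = r - 2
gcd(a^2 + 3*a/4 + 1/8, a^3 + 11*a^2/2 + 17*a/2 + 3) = a + 1/2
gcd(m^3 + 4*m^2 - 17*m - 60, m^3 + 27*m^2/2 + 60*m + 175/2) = m + 5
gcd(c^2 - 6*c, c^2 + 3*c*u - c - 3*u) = 1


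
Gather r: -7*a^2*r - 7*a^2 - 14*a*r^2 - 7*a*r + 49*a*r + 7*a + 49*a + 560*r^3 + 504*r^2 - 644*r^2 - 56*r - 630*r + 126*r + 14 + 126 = -7*a^2 + 56*a + 560*r^3 + r^2*(-14*a - 140) + r*(-7*a^2 + 42*a - 560) + 140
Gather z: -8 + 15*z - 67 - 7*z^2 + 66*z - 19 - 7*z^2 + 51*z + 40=-14*z^2 + 132*z - 54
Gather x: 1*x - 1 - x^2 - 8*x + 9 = -x^2 - 7*x + 8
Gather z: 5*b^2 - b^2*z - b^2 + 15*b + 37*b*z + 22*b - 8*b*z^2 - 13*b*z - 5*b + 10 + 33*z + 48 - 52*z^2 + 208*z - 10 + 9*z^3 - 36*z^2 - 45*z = 4*b^2 + 32*b + 9*z^3 + z^2*(-8*b - 88) + z*(-b^2 + 24*b + 196) + 48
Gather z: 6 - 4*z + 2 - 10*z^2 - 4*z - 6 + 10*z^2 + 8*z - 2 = 0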